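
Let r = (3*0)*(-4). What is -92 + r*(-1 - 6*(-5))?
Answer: -92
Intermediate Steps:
r = 0 (r = 0*(-4) = 0)
-92 + r*(-1 - 6*(-5)) = -92 + 0*(-1 - 6*(-5)) = -92 + 0*(-1 + 30) = -92 + 0*29 = -92 + 0 = -92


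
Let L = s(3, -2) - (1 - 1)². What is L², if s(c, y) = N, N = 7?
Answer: 49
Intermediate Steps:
s(c, y) = 7
L = 7 (L = 7 - (1 - 1)² = 7 - 1*0² = 7 - 1*0 = 7 + 0 = 7)
L² = 7² = 49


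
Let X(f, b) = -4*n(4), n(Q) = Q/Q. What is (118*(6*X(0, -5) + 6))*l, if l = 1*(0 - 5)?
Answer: 10620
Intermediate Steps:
n(Q) = 1
X(f, b) = -4 (X(f, b) = -4*1 = -4)
l = -5 (l = 1*(-5) = -5)
(118*(6*X(0, -5) + 6))*l = (118*(6*(-4) + 6))*(-5) = (118*(-24 + 6))*(-5) = (118*(-18))*(-5) = -2124*(-5) = 10620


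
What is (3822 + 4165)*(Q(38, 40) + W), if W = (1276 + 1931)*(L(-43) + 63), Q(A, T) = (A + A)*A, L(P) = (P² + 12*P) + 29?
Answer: 36523456781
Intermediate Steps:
L(P) = 29 + P² + 12*P
Q(A, T) = 2*A² (Q(A, T) = (2*A)*A = 2*A²)
W = 4569975 (W = (1276 + 1931)*((29 + (-43)² + 12*(-43)) + 63) = 3207*((29 + 1849 - 516) + 63) = 3207*(1362 + 63) = 3207*1425 = 4569975)
(3822 + 4165)*(Q(38, 40) + W) = (3822 + 4165)*(2*38² + 4569975) = 7987*(2*1444 + 4569975) = 7987*(2888 + 4569975) = 7987*4572863 = 36523456781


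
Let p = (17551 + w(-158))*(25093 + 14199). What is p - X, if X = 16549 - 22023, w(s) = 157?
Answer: 695788210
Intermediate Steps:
X = -5474
p = 695782736 (p = (17551 + 157)*(25093 + 14199) = 17708*39292 = 695782736)
p - X = 695782736 - 1*(-5474) = 695782736 + 5474 = 695788210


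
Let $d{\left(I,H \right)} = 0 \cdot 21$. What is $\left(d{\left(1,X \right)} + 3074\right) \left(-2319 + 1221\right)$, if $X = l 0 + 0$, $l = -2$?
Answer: $-3375252$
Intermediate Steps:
$X = 0$ ($X = \left(-2\right) 0 + 0 = 0 + 0 = 0$)
$d{\left(I,H \right)} = 0$
$\left(d{\left(1,X \right)} + 3074\right) \left(-2319 + 1221\right) = \left(0 + 3074\right) \left(-2319 + 1221\right) = 3074 \left(-1098\right) = -3375252$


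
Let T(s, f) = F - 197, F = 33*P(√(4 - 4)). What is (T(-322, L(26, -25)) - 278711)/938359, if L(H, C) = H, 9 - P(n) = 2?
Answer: -278677/938359 ≈ -0.29698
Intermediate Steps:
P(n) = 7 (P(n) = 9 - 1*2 = 9 - 2 = 7)
F = 231 (F = 33*7 = 231)
T(s, f) = 34 (T(s, f) = 231 - 197 = 34)
(T(-322, L(26, -25)) - 278711)/938359 = (34 - 278711)/938359 = -278677*1/938359 = -278677/938359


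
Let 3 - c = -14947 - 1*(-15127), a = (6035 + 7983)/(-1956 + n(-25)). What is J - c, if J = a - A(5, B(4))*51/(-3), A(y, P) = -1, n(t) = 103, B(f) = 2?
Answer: 282462/1853 ≈ 152.44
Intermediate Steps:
a = -14018/1853 (a = (6035 + 7983)/(-1956 + 103) = 14018/(-1853) = 14018*(-1/1853) = -14018/1853 ≈ -7.5650)
c = -177 (c = 3 - (-14947 - 1*(-15127)) = 3 - (-14947 + 15127) = 3 - 1*180 = 3 - 180 = -177)
J = -45519/1853 (J = -14018/1853 - (-1)*51/(-3) = -14018/1853 - (-1)*51*(-⅓) = -14018/1853 - (-1)*(-17) = -14018/1853 - 1*17 = -14018/1853 - 17 = -45519/1853 ≈ -24.565)
J - c = -45519/1853 - 1*(-177) = -45519/1853 + 177 = 282462/1853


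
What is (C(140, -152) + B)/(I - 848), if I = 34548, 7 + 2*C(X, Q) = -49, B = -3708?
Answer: -934/8425 ≈ -0.11086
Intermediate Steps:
C(X, Q) = -28 (C(X, Q) = -7/2 + (½)*(-49) = -7/2 - 49/2 = -28)
(C(140, -152) + B)/(I - 848) = (-28 - 3708)/(34548 - 848) = -3736/33700 = -3736*1/33700 = -934/8425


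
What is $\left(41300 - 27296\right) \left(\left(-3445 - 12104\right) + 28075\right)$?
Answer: $175414104$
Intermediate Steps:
$\left(41300 - 27296\right) \left(\left(-3445 - 12104\right) + 28075\right) = 14004 \left(-15549 + 28075\right) = 14004 \cdot 12526 = 175414104$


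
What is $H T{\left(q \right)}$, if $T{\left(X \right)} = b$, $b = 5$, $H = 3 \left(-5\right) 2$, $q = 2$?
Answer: $-150$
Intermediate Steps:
$H = -30$ ($H = \left(-15\right) 2 = -30$)
$T{\left(X \right)} = 5$
$H T{\left(q \right)} = \left(-30\right) 5 = -150$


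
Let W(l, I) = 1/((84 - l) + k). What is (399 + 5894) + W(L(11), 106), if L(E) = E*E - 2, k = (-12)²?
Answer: 685938/109 ≈ 6293.0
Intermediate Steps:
k = 144
L(E) = -2 + E² (L(E) = E² - 2 = -2 + E²)
W(l, I) = 1/(228 - l) (W(l, I) = 1/((84 - l) + 144) = 1/(228 - l))
(399 + 5894) + W(L(11), 106) = (399 + 5894) + 1/(228 - (-2 + 11²)) = 6293 + 1/(228 - (-2 + 121)) = 6293 + 1/(228 - 1*119) = 6293 + 1/(228 - 119) = 6293 + 1/109 = 685938/109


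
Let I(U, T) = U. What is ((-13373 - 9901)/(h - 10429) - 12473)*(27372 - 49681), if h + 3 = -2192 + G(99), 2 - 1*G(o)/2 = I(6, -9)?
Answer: 1757231541779/6316 ≈ 2.7822e+8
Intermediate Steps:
G(o) = -8 (G(o) = 4 - 2*6 = 4 - 12 = -8)
h = -2203 (h = -3 + (-2192 - 8) = -3 - 2200 = -2203)
((-13373 - 9901)/(h - 10429) - 12473)*(27372 - 49681) = ((-13373 - 9901)/(-2203 - 10429) - 12473)*(27372 - 49681) = (-23274/(-12632) - 12473)*(-22309) = (-23274*(-1/12632) - 12473)*(-22309) = (11637/6316 - 12473)*(-22309) = -78767831/6316*(-22309) = 1757231541779/6316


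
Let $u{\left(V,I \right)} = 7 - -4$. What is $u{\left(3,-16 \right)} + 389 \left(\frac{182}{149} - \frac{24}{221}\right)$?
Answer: $\frac{14617513}{32929} \approx 443.91$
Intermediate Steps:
$u{\left(V,I \right)} = 11$ ($u{\left(V,I \right)} = 7 + 4 = 11$)
$u{\left(3,-16 \right)} + 389 \left(\frac{182}{149} - \frac{24}{221}\right) = 11 + 389 \left(\frac{182}{149} - \frac{24}{221}\right) = 11 + 389 \cdot \frac{36646}{32929} = 11 + \frac{14255294}{32929} = \frac{14617513}{32929}$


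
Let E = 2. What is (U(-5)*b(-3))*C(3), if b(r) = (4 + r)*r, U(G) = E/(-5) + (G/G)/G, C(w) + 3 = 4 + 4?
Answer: 9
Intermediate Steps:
C(w) = 5 (C(w) = -3 + (4 + 4) = -3 + 8 = 5)
U(G) = -⅖ + 1/G (U(G) = 2/(-5) + (G/G)/G = 2*(-⅕) + 1/G = -⅖ + 1/G)
b(r) = r*(4 + r)
(U(-5)*b(-3))*C(3) = ((-⅖ + 1/(-5))*(-3*(4 - 3)))*5 = ((-⅖ - ⅕)*(-3*1))*5 = -⅗*(-3)*5 = (9/5)*5 = 9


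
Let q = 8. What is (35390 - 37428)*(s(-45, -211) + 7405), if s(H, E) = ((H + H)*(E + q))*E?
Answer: 7841337470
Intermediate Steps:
s(H, E) = 2*E*H*(8 + E) (s(H, E) = ((H + H)*(E + 8))*E = ((2*H)*(8 + E))*E = (2*H*(8 + E))*E = 2*E*H*(8 + E))
(35390 - 37428)*(s(-45, -211) + 7405) = (35390 - 37428)*(2*(-211)*(-45)*(8 - 211) + 7405) = -2038*(2*(-211)*(-45)*(-203) + 7405) = -2038*(-3854970 + 7405) = -2038*(-3847565) = 7841337470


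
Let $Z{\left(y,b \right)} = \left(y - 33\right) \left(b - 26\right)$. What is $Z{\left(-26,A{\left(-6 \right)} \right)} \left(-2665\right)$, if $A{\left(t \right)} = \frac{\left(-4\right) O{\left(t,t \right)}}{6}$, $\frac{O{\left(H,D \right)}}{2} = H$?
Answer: $-2830230$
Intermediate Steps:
$O{\left(H,D \right)} = 2 H$
$A{\left(t \right)} = - \frac{4 t}{3}$ ($A{\left(t \right)} = \frac{\left(-4\right) 2 t}{6} = - 8 t \frac{1}{6} = - \frac{4 t}{3}$)
$Z{\left(y,b \right)} = \left(-33 + y\right) \left(-26 + b\right)$
$Z{\left(-26,A{\left(-6 \right)} \right)} \left(-2665\right) = \left(858 - 33 \left(\left(- \frac{4}{3}\right) \left(-6\right)\right) - -676 + \left(- \frac{4}{3}\right) \left(-6\right) \left(-26\right)\right) \left(-2665\right) = \left(858 - 264 + 676 + 8 \left(-26\right)\right) \left(-2665\right) = \left(858 - 264 + 676 - 208\right) \left(-2665\right) = 1062 \left(-2665\right) = -2830230$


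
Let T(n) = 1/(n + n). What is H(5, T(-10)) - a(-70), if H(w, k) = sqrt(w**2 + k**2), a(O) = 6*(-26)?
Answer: 156 + sqrt(10001)/20 ≈ 161.00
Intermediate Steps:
T(n) = 1/(2*n)
a(O) = -156
H(w, k) = sqrt(k**2 + w**2)
H(5, T(-10)) - a(-70) = sqrt(((1/2)/(-10))**2 + 5**2) - 1*(-156) = sqrt(((1/2)*(-1/10))**2 + 25) + 156 = sqrt((-1/20)**2 + 25) + 156 = sqrt(1/400 + 25) + 156 = sqrt(10001/400) + 156 = sqrt(10001)/20 + 156 = 156 + sqrt(10001)/20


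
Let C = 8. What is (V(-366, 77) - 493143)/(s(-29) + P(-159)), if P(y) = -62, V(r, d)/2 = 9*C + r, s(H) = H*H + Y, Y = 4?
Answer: -54859/87 ≈ -630.56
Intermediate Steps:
s(H) = 4 + H² (s(H) = H*H + 4 = H² + 4 = 4 + H²)
V(r, d) = 144 + 2*r (V(r, d) = 2*(9*8 + r) = 2*(72 + r) = 144 + 2*r)
(V(-366, 77) - 493143)/(s(-29) + P(-159)) = ((144 + 2*(-366)) - 493143)/((4 + (-29)²) - 62) = ((144 - 732) - 493143)/((4 + 841) - 62) = (-588 - 493143)/(845 - 62) = -493731/783 = -493731*1/783 = -54859/87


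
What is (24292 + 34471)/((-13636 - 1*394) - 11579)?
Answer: -58763/25609 ≈ -2.2946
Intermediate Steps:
(24292 + 34471)/((-13636 - 1*394) - 11579) = 58763/((-13636 - 394) - 11579) = 58763/(-14030 - 11579) = 58763/(-25609) = 58763*(-1/25609) = -58763/25609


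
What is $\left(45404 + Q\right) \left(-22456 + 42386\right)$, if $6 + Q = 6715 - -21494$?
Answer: $1466987510$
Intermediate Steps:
$Q = 28203$ ($Q = -6 + \left(6715 - -21494\right) = -6 + \left(6715 + 21494\right) = -6 + 28209 = 28203$)
$\left(45404 + Q\right) \left(-22456 + 42386\right) = \left(45404 + 28203\right) \left(-22456 + 42386\right) = 73607 \cdot 19930 = 1466987510$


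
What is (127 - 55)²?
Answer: 5184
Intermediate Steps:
(127 - 55)² = 72² = 5184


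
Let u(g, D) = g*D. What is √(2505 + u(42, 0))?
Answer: √2505 ≈ 50.050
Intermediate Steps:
u(g, D) = D*g
√(2505 + u(42, 0)) = √(2505 + 0*42) = √(2505 + 0) = √2505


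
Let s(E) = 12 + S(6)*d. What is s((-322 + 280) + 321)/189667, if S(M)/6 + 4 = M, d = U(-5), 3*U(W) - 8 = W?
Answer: 24/189667 ≈ 0.00012654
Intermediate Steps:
U(W) = 8/3 + W/3
d = 1 (d = 8/3 + (⅓)*(-5) = 8/3 - 5/3 = 1)
S(M) = -24 + 6*M
s(E) = 24 (s(E) = 12 + (-24 + 6*6)*1 = 12 + (-24 + 36)*1 = 12 + 12*1 = 12 + 12 = 24)
s((-322 + 280) + 321)/189667 = 24/189667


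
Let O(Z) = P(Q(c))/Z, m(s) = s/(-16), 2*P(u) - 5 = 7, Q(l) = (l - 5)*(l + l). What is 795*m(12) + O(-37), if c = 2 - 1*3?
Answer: -88269/148 ≈ -596.41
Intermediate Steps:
c = -1 (c = 2 - 3 = -1)
Q(l) = 2*l*(-5 + l) (Q(l) = (-5 + l)*(2*l) = 2*l*(-5 + l))
P(u) = 6 (P(u) = 5/2 + (½)*7 = 5/2 + 7/2 = 6)
m(s) = -s/16 (m(s) = s*(-1/16) = -s/16)
O(Z) = 6/Z
795*m(12) + O(-37) = 795*(-1/16*12) + 6/(-37) = 795*(-¾) + 6*(-1/37) = -2385/4 - 6/37 = -88269/148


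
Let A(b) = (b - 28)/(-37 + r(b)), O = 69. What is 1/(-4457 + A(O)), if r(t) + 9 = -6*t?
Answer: -460/2050261 ≈ -0.00022436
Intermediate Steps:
r(t) = -9 - 6*t
A(b) = (-28 + b)/(-46 - 6*b) (A(b) = (b - 28)/(-37 + (-9 - 6*b)) = (-28 + b)/(-46 - 6*b))
1/(-4457 + A(O)) = 1/(-4457 + (28 - 1*69)/(2*(23 + 3*69))) = 1/(-4457 + (28 - 69)/(2*(23 + 207))) = 1/(-4457 + (1/2)*(-41)/230) = 1/(-4457 + (1/2)*(1/230)*(-41)) = 1/(-4457 - 41/460) = 1/(-2050261/460) = -460/2050261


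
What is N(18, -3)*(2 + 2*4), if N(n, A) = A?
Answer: -30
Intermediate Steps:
N(18, -3)*(2 + 2*4) = -3*(2 + 2*4) = -3*(2 + 8) = -3*10 = -30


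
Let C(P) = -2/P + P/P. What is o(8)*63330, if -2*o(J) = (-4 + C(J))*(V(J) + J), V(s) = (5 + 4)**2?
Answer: 36636405/4 ≈ 9.1591e+6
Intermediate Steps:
C(P) = 1 - 2/P (C(P) = -2/P + 1 = 1 - 2/P)
V(s) = 81 (V(s) = 9**2 = 81)
o(J) = -(-4 + (-2 + J)/J)*(81 + J)/2
o(8)*63330 = (245/2 + 81/8 + (3/2)*8)*63330 = (245/2 + 81*(1/8) + 12)*63330 = (245/2 + 81/8 + 12)*63330 = (1157/8)*63330 = 36636405/4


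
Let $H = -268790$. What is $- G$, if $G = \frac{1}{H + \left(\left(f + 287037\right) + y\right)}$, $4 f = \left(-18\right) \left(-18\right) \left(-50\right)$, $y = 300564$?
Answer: $- \frac{1}{314761} \approx -3.177 \cdot 10^{-6}$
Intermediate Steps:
$f = -4050$ ($f = \frac{\left(-18\right) \left(-18\right) \left(-50\right)}{4} = \frac{324 \left(-50\right)}{4} = \frac{1}{4} \left(-16200\right) = -4050$)
$G = \frac{1}{314761}$ ($G = \frac{1}{-268790 + \left(\left(-4050 + 287037\right) + 300564\right)} = \frac{1}{-268790 + \left(282987 + 300564\right)} = \frac{1}{-268790 + 583551} = \frac{1}{314761} \approx 3.177 \cdot 10^{-6}$)
$- G = \left(-1\right) \frac{1}{314761} = - \frac{1}{314761}$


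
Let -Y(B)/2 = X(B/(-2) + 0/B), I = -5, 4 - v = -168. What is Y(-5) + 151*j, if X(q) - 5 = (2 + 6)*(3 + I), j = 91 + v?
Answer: 39735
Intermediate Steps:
v = 172 (v = 4 - 1*(-168) = 4 + 168 = 172)
j = 263 (j = 91 + 172 = 263)
X(q) = -11 (X(q) = 5 + (2 + 6)*(3 - 5) = 5 + 8*(-2) = 5 - 16 = -11)
Y(B) = 22 (Y(B) = -2*(-11) = 22)
Y(-5) + 151*j = 22 + 151*263 = 22 + 39713 = 39735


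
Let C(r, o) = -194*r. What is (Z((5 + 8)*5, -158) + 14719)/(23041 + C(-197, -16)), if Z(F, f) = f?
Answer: 14561/61259 ≈ 0.23770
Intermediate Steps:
(Z((5 + 8)*5, -158) + 14719)/(23041 + C(-197, -16)) = (-158 + 14719)/(23041 - 194*(-197)) = 14561/(23041 + 38218) = 14561/61259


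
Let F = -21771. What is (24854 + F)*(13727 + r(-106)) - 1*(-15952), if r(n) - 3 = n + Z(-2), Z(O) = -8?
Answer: 41994080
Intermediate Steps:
r(n) = -5 + n (r(n) = 3 + (n - 8) = 3 + (-8 + n) = -5 + n)
(24854 + F)*(13727 + r(-106)) - 1*(-15952) = (24854 - 21771)*(13727 + (-5 - 106)) - 1*(-15952) = 3083*(13727 - 111) + 15952 = 3083*13616 + 15952 = 41978128 + 15952 = 41994080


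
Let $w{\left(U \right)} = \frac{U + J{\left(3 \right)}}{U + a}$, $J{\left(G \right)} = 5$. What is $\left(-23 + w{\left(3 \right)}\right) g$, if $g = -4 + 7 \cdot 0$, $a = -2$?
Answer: $60$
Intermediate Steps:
$g = -4$ ($g = -4 + 0 = -4$)
$w{\left(U \right)} = \frac{5 + U}{-2 + U}$ ($w{\left(U \right)} = \frac{U + 5}{U - 2} = \frac{5 + U}{-2 + U}$)
$\left(-23 + w{\left(3 \right)}\right) g = \left(-23 + \frac{5 + 3}{-2 + 3}\right) \left(-4\right) = \left(-23 + 1^{-1} \cdot 8\right) \left(-4\right) = \left(-23 + 1 \cdot 8\right) \left(-4\right) = \left(-23 + 8\right) \left(-4\right) = \left(-15\right) \left(-4\right) = 60$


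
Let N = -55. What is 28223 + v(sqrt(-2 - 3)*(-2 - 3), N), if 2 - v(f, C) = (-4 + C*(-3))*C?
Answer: 37080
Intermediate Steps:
v(f, C) = 2 - C*(-4 - 3*C) (v(f, C) = 2 - (-4 + C*(-3))*C = 2 - (-4 - 3*C)*C = 2 - C*(-4 - 3*C))
28223 + v(sqrt(-2 - 3)*(-2 - 3), N) = 28223 + (2 + 3*(-55)**2 + 4*(-55)) = 28223 + (2 + 3*3025 - 220) = 28223 + (2 + 9075 - 220) = 28223 + 8857 = 37080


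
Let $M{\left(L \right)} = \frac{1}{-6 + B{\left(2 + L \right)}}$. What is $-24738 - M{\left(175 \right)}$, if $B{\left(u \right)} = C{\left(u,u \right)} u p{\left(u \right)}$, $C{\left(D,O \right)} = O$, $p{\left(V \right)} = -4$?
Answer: $- \frac{3100215635}{125322} \approx -24738.0$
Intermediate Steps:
$B{\left(u \right)} = - 4 u^{2}$ ($B{\left(u \right)} = u u \left(-4\right) = u^{2} \left(-4\right) = - 4 u^{2}$)
$M{\left(L \right)} = \frac{1}{-6 - 4 \left(2 + L\right)^{2}}$
$-24738 - M{\left(175 \right)} = -24738 - \frac{1}{2 \left(-3 - 2 \left(2 + 175\right)^{2}\right)} = -24738 - \frac{1}{2 \left(-3 - 2 \cdot 177^{2}\right)} = -24738 - \frac{1}{2 \left(-3 - 62658\right)} = -24738 - \frac{1}{2 \left(-62661\right)} = -24738 - \frac{1}{2} \left(- \frac{1}{62661}\right) = -24738 - - \frac{1}{125322} = -24738 + \frac{1}{125322} = - \frac{3100215635}{125322}$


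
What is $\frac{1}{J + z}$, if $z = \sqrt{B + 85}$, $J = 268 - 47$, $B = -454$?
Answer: $\frac{221}{49210} - \frac{3 i \sqrt{41}}{49210} \approx 0.004491 - 0.00039036 i$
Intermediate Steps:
$J = 221$ ($J = 268 - 47 = 221$)
$z = 3 i \sqrt{41}$ ($z = \sqrt{-454 + 85} = \sqrt{-369} = 3 i \sqrt{41} \approx 19.209 i$)
$\frac{1}{J + z} = \frac{1}{221 + 3 i \sqrt{41}}$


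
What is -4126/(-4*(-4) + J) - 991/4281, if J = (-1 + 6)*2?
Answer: -8844586/55653 ≈ -158.92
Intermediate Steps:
J = 10 (J = 5*2 = 10)
-4126/(-4*(-4) + J) - 991/4281 = -4126/(-4*(-4) + 10) - 991/4281 = -4126/(16 + 10) - 991*1/4281 = -4126/26 - 991/4281 = -4126*1/26 - 991/4281 = -2063/13 - 991/4281 = -8844586/55653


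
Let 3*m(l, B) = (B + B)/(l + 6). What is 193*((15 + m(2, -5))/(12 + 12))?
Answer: 33775/288 ≈ 117.27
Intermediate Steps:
m(l, B) = 2*B/(3*(6 + l)) (m(l, B) = ((B + B)/(l + 6))/3 = ((2*B)/(6 + l))/3 = (2*B/(6 + l))/3 = 2*B/(3*(6 + l)))
193*((15 + m(2, -5))/(12 + 12)) = 193*((15 + (⅔)*(-5)/(6 + 2))/(12 + 12)) = 193*((15 + (⅔)*(-5)/8)/24) = 193*((15 + (⅔)*(-5)*(⅛))*(1/24)) = 193*((15 - 5/12)*(1/24)) = 193*((175/12)*(1/24)) = 193*(175/288) = 33775/288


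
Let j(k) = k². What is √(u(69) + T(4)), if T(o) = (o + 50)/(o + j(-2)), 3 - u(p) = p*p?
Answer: I*√19005/2 ≈ 68.929*I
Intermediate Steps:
u(p) = 3 - p² (u(p) = 3 - p*p = 3 - p²)
T(o) = (50 + o)/(4 + o) (T(o) = (o + 50)/(o + (-2)²) = (50 + o)/(o + 4) = (50 + o)/(4 + o))
√(u(69) + T(4)) = √((3 - 1*69²) + (50 + 4)/(4 + 4)) = √((3 - 1*4761) + 54/8) = √((3 - 4761) + (⅛)*54) = √(-4758 + 27/4) = √(-19005/4) = I*√19005/2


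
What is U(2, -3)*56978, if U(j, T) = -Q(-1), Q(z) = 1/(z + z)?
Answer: 28489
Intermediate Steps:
Q(z) = 1/(2*z)
U(j, T) = ½ (U(j, T) = -1/(2*(-1)) = -(-1)/2 = -1*(-½) = ½)
U(2, -3)*56978 = (½)*56978 = 28489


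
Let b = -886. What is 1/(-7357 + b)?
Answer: -1/8243 ≈ -0.00012132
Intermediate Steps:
1/(-7357 + b) = 1/(-7357 - 886) = 1/(-8243) = -1/8243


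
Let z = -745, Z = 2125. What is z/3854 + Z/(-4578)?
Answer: -2900090/4410903 ≈ -0.65748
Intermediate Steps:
z/3854 + Z/(-4578) = -745/3854 + 2125/(-4578) = -745*1/3854 + 2125*(-1/4578) = -745/3854 - 2125/4578 = -2900090/4410903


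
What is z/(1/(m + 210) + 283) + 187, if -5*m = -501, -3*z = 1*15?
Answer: 82073651/438938 ≈ 186.98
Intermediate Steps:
z = -5 (z = -15/3 = -⅓*15 = -5)
m = 501/5 (m = -⅕*(-501) = 501/5 ≈ 100.20)
z/(1/(m + 210) + 283) + 187 = -5/(1/(501/5 + 210) + 283) + 187 = -5/(1/(1551/5) + 283) + 187 = -5/(5/1551 + 283) + 187 = -5/(438938/1551) + 187 = (1551/438938)*(-5) + 187 = -7755/438938 + 187 = 82073651/438938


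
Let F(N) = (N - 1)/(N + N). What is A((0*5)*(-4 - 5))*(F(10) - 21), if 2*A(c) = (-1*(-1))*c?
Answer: 0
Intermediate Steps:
F(N) = (-1 + N)/(2*N) (F(N) = (-1 + N)/((2*N)) = (-1 + N)*(1/(2*N)) = (-1 + N)/(2*N))
A(c) = c/2 (A(c) = ((-1*(-1))*c)/2 = (1*c)/2 = c/2)
A((0*5)*(-4 - 5))*(F(10) - 21) = (((0*5)*(-4 - 5))/2)*((½)*(-1 + 10)/10 - 21) = ((0*(-9))/2)*((½)*(⅒)*9 - 21) = ((½)*0)*(9/20 - 21) = 0*(-411/20) = 0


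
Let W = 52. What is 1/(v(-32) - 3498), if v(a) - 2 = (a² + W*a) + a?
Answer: -1/4168 ≈ -0.00023992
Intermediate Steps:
v(a) = 2 + a² + 53*a (v(a) = 2 + ((a² + 52*a) + a) = 2 + (a² + 53*a) = 2 + a² + 53*a)
1/(v(-32) - 3498) = 1/((2 + (-32)² + 53*(-32)) - 3498) = 1/((2 + 1024 - 1696) - 3498) = 1/(-670 - 3498) = 1/(-4168) = -1/4168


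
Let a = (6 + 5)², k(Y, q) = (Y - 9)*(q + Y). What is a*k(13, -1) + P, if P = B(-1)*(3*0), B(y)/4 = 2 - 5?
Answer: 5808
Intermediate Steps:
k(Y, q) = (-9 + Y)*(Y + q)
a = 121 (a = 11² = 121)
B(y) = -12 (B(y) = 4*(2 - 5) = 4*(-3) = -12)
P = 0 (P = -36*0 = -12*0 = 0)
a*k(13, -1) + P = 121*(13² - 9*13 - 9*(-1) + 13*(-1)) + 0 = 121*(169 - 117 + 9 - 13) + 0 = 121*48 + 0 = 5808 + 0 = 5808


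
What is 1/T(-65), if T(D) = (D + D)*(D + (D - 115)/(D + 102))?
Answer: 37/336050 ≈ 0.00011010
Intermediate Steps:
T(D) = 2*D*(D + (-115 + D)/(102 + D)) (T(D) = (2*D)*(D + (-115 + D)/(102 + D)) = 2*D*(D + (-115 + D)/(102 + D)))
1/T(-65) = 1/(2*(-65)*(-115 + (-65)² + 103*(-65))/(102 - 65)) = 1/(2*(-65)*(-115 + 4225 - 6695)/37) = 1/(2*(-65)*(1/37)*(-2585)) = 1/(336050/37) = 37/336050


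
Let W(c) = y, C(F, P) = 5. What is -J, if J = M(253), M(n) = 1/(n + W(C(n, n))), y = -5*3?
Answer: -1/238 ≈ -0.0042017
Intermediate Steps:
y = -15
W(c) = -15
M(n) = 1/(-15 + n) (M(n) = 1/(n - 15) = 1/(-15 + n))
J = 1/238 (J = 1/(-15 + 253) = 1/238 ≈ 0.0042017)
-J = -1*1/238 = -1/238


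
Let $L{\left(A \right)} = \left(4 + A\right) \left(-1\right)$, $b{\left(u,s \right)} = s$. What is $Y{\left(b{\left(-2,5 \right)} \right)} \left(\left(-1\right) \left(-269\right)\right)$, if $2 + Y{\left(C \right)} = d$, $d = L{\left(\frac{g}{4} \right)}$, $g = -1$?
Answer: $- \frac{6187}{4} \approx -1546.8$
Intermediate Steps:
$L{\left(A \right)} = -4 - A$
$d = - \frac{15}{4}$ ($d = -4 - - \frac{1}{4} = -4 + \frac{1}{4} = - \frac{15}{4} \approx -3.75$)
$Y{\left(C \right)} = - \frac{23}{4}$ ($Y{\left(C \right)} = -2 - \frac{15}{4} = - \frac{23}{4}$)
$Y{\left(b{\left(-2,5 \right)} \right)} \left(\left(-1\right) \left(-269\right)\right) = - \frac{23 \left(\left(-1\right) \left(-269\right)\right)}{4} = \left(- \frac{23}{4}\right) 269 = - \frac{6187}{4}$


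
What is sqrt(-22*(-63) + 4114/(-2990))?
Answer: sqrt(3094669435)/1495 ≈ 37.211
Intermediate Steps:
sqrt(-22*(-63) + 4114/(-2990)) = sqrt(1386 + 4114*(-1/2990)) = sqrt(1386 - 2057/1495) = sqrt(2070013/1495) = sqrt(3094669435)/1495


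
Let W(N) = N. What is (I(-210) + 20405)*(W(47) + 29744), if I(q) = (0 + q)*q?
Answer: 1921668455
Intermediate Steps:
I(q) = q**2 (I(q) = q*q = q**2)
(I(-210) + 20405)*(W(47) + 29744) = ((-210)**2 + 20405)*(47 + 29744) = (44100 + 20405)*29791 = 64505*29791 = 1921668455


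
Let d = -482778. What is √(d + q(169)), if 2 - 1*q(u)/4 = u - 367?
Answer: I*√481978 ≈ 694.25*I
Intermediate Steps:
q(u) = 1476 - 4*u (q(u) = 8 - 4*(u - 367) = 8 - 4*(-367 + u) = 8 + (1468 - 4*u) = 1476 - 4*u)
√(d + q(169)) = √(-482778 + (1476 - 4*169)) = √(-482778 + (1476 - 676)) = √(-482778 + 800) = √(-481978) = I*√481978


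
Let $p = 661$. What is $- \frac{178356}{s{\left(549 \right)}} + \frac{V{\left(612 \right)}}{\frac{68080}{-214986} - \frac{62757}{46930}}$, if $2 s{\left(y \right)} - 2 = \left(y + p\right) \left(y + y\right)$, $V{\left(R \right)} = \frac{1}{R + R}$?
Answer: $- \frac{16006909411083631}{59508615019842156} \approx -0.26898$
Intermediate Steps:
$V{\left(R \right)} = \frac{1}{2 R}$
$s{\left(y \right)} = 1 + y \left(661 + y\right)$ ($s{\left(y \right)} = 1 + \frac{\left(y + 661\right) \left(y + y\right)}{2} = 1 + \frac{\left(661 + y\right) 2 y}{2} = 1 + \frac{2 y \left(661 + y\right)}{2} = 1 + y \left(661 + y\right)$)
$- \frac{178356}{s{\left(549 \right)}} + \frac{V{\left(612 \right)}}{\frac{68080}{-214986} - \frac{62757}{46930}} = - \frac{178356}{1 + 549^{2} + 661 \cdot 549} + \frac{\frac{1}{2} \cdot \frac{1}{612}}{\frac{68080}{-214986} - \frac{62757}{46930}} = - \frac{178356}{1 + 301401 + 362889} + \frac{\frac{1}{2} \cdot \frac{1}{612}}{68080 \left(- \frac{1}{214986}\right) - \frac{3303}{2470}} = - \frac{178356}{664291} + \frac{1}{1224 \left(- \frac{34040}{107493} - \frac{3303}{2470}\right)} = \left(-178356\right) \frac{1}{664291} + \frac{1}{1224 \left(- \frac{439128179}{265507710}\right)} = - \frac{178356}{664291} + \frac{1}{1224} \left(- \frac{265507710}{439128179}\right) = - \frac{178356}{664291} - \frac{44251285}{89582148516} = - \frac{16006909411083631}{59508615019842156}$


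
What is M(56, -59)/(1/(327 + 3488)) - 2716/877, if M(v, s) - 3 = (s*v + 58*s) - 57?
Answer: -22684221616/877 ≈ -2.5866e+7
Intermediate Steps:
M(v, s) = -54 + 58*s + s*v (M(v, s) = 3 + ((s*v + 58*s) - 57) = 3 + ((58*s + s*v) - 57) = 3 + (-57 + 58*s + s*v) = -54 + 58*s + s*v)
M(56, -59)/(1/(327 + 3488)) - 2716/877 = (-54 + 58*(-59) - 59*56)/(1/(327 + 3488)) - 2716/877 = (-54 - 3422 - 3304)/(1/3815) - 2716*1/877 = -6780/1/3815 - 2716/877 = -6780*3815 - 2716/877 = -25865700 - 2716/877 = -22684221616/877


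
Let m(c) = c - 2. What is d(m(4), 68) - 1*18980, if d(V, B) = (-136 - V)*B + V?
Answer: -28362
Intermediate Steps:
m(c) = -2 + c
d(V, B) = V + B*(-136 - V) (d(V, B) = B*(-136 - V) + V = V + B*(-136 - V))
d(m(4), 68) - 1*18980 = ((-2 + 4) - 136*68 - 1*68*(-2 + 4)) - 1*18980 = (2 - 9248 - 1*68*2) - 18980 = (2 - 9248 - 136) - 18980 = -9382 - 18980 = -28362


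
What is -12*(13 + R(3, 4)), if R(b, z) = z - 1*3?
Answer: -168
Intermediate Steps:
R(b, z) = -3 + z (R(b, z) = z - 3 = -3 + z)
-12*(13 + R(3, 4)) = -12*(13 + (-3 + 4)) = -12*(13 + 1) = -12*14 = -168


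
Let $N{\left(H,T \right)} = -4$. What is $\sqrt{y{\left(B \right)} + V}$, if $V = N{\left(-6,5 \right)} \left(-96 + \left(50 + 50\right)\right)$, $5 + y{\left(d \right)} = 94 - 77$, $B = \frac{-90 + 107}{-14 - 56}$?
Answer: $2 i \approx 2.0 i$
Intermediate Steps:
$B = - \frac{17}{70}$ ($B = \frac{17}{-70} = 17 \left(- \frac{1}{70}\right) = - \frac{17}{70} \approx -0.24286$)
$y{\left(d \right)} = 12$ ($y{\left(d \right)} = -5 + \left(94 - 77\right) = -5 + 17 = 12$)
$V = -16$ ($V = - 4 \left(-96 + \left(50 + 50\right)\right) = - 4 \left(-96 + 100\right) = \left(-4\right) 4 = -16$)
$\sqrt{y{\left(B \right)} + V} = \sqrt{12 - 16} = \sqrt{-4} = 2 i$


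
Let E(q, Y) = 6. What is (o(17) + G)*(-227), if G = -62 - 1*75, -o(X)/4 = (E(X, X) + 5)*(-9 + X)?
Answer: 111003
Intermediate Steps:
o(X) = 396 - 44*X (o(X) = -4*(6 + 5)*(-9 + X) = -44*(-9 + X) = -4*(-99 + 11*X) = 396 - 44*X)
G = -137 (G = -62 - 75 = -137)
(o(17) + G)*(-227) = ((396 - 44*17) - 137)*(-227) = ((396 - 748) - 137)*(-227) = (-352 - 137)*(-227) = -489*(-227) = 111003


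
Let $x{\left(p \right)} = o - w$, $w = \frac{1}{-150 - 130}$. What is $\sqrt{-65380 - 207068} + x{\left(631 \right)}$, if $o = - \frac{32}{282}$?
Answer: $- \frac{4339}{39480} + 24 i \sqrt{473} \approx -0.1099 + 521.97 i$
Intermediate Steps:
$o = - \frac{16}{141}$ ($o = \left(-32\right) \frac{1}{282} = - \frac{16}{141} \approx -0.11348$)
$w = - \frac{1}{280}$ ($w = \frac{1}{-280} = - \frac{1}{280} \approx -0.0035714$)
$x{\left(p \right)} = - \frac{4339}{39480}$ ($x{\left(p \right)} = - \frac{16}{141} - - \frac{1}{280} = - \frac{16}{141} + \frac{1}{280} = - \frac{4339}{39480}$)
$\sqrt{-65380 - 207068} + x{\left(631 \right)} = \sqrt{-65380 - 207068} - \frac{4339}{39480} = \sqrt{-272448} - \frac{4339}{39480} = 24 i \sqrt{473} - \frac{4339}{39480} = - \frac{4339}{39480} + 24 i \sqrt{473}$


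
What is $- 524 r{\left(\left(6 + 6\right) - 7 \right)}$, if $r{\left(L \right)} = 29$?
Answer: $-15196$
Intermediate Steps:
$- 524 r{\left(\left(6 + 6\right) - 7 \right)} = \left(-524\right) 29 = -15196$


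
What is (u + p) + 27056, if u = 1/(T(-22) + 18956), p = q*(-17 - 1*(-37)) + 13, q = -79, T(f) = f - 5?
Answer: 482481282/18929 ≈ 25489.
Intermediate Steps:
T(f) = -5 + f
p = -1567 (p = -79*(-17 - 1*(-37)) + 13 = -79*(-17 + 37) + 13 = -79*20 + 13 = -1580 + 13 = -1567)
u = 1/18929 (u = 1/((-5 - 22) + 18956) = 1/(-27 + 18956) = 1/18929 ≈ 5.2829e-5)
(u + p) + 27056 = (1/18929 - 1567) + 27056 = -29661742/18929 + 27056 = 482481282/18929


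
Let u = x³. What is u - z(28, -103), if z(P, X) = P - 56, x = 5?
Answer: 153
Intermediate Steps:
z(P, X) = -56 + P
u = 125 (u = 5³ = 125)
u - z(28, -103) = 125 - (-56 + 28) = 125 - 1*(-28) = 125 + 28 = 153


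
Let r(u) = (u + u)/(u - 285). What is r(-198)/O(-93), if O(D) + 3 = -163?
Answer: -66/13363 ≈ -0.0049390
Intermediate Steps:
O(D) = -166 (O(D) = -3 - 163 = -166)
r(u) = 2*u/(-285 + u) (r(u) = (2*u)/(-285 + u) = 2*u/(-285 + u))
r(-198)/O(-93) = (2*(-198)/(-285 - 198))/(-166) = (2*(-198)/(-483))*(-1/166) = (2*(-198)*(-1/483))*(-1/166) = (132/161)*(-1/166) = -66/13363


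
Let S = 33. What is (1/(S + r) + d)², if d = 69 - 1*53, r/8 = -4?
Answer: 289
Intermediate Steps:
r = -32 (r = 8*(-4) = -32)
d = 16 (d = 69 - 53 = 16)
(1/(S + r) + d)² = (1/(33 - 32) + 16)² = (1/1 + 16)² = (1 + 16)² = 17² = 289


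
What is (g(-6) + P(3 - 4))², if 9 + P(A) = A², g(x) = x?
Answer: 196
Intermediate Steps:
P(A) = -9 + A²
(g(-6) + P(3 - 4))² = (-6 + (-9 + (3 - 4)²))² = (-6 + (-9 + (-1)²))² = (-6 + (-9 + 1))² = (-6 - 8)² = (-14)² = 196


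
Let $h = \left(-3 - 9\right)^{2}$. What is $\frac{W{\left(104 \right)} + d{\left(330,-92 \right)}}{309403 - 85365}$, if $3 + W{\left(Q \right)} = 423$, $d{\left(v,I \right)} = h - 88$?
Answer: $\frac{238}{112019} \approx 0.0021246$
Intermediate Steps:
$h = 144$ ($h = \left(-12\right)^{2} = 144$)
$d{\left(v,I \right)} = 56$ ($d{\left(v,I \right)} = 144 - 88 = 56$)
$W{\left(Q \right)} = 420$ ($W{\left(Q \right)} = -3 + 423 = 420$)
$\frac{W{\left(104 \right)} + d{\left(330,-92 \right)}}{309403 - 85365} = \frac{420 + 56}{309403 - 85365} = \frac{476}{224038} = 476 \cdot \frac{1}{224038} = \frac{238}{112019}$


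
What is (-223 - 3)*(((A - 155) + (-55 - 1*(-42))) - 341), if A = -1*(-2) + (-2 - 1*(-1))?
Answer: 114808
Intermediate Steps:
A = 1 (A = 2 + (-2 + 1) = 2 - 1 = 1)
(-223 - 3)*(((A - 155) + (-55 - 1*(-42))) - 341) = (-223 - 3)*(((1 - 155) + (-55 - 1*(-42))) - 341) = -226*((-154 + (-55 + 42)) - 341) = -226*((-154 - 13) - 341) = -226*(-167 - 341) = -226*(-508) = 114808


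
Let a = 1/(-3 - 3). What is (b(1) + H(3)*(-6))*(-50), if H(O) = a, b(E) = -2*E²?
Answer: 50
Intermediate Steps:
a = -⅙ (a = 1/(-6) = -⅙ ≈ -0.16667)
H(O) = -⅙
(b(1) + H(3)*(-6))*(-50) = (-2*1² - ⅙*(-6))*(-50) = (-2*1 + 1)*(-50) = (-2 + 1)*(-50) = -1*(-50) = 50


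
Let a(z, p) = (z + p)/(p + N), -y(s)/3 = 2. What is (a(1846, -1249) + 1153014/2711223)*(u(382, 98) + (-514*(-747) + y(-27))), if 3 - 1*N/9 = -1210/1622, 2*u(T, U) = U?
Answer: -22563587320212961/890724418377 ≈ -25332.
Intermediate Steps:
y(s) = -6 (y(s) = -3*2 = -6)
u(T, U) = U/2
N = 27342/811 (N = 27 - (-10890)/1622 = 27 - 9*(-605/811) = 27 + 5445/811 = 27342/811 ≈ 33.714)
a(z, p) = (p + z)/(27342/811 + p) (a(z, p) = (z + p)/(p + 27342/811) = (p + z)/(27342/811 + p))
(a(1846, -1249) + 1153014/2711223)*(u(382, 98) + (-514*(-747) + y(-27))) = (811*(-1249 + 1846)/(27342 + 811*(-1249)) + 1153014/2711223)*((½)*98 + (-514*(-747) - 6)) = (811*597/(27342 - 1012939) + 1153014*(1/2711223))*(49 + (383958 - 6)) = (811*597/(-985597) + 384338/903741)*(49 + 383952) = (811*(-1/985597)*597 + 384338/903741)*384001 = (-484167/985597 + 384338/903741)*384001 = -58759188961/890724418377*384001 = -22563587320212961/890724418377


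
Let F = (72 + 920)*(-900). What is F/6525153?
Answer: -99200/725017 ≈ -0.13682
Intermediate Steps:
F = -892800 (F = 992*(-900) = -892800)
F/6525153 = -892800/6525153 = -892800*1/6525153 = -99200/725017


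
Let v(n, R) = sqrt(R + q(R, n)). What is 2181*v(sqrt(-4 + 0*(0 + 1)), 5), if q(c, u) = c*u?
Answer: 2181*sqrt(5 + 10*I) ≈ 6203.5 + 3834.0*I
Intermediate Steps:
v(n, R) = sqrt(R + R*n)
2181*v(sqrt(-4 + 0*(0 + 1)), 5) = 2181*sqrt(5*(1 + sqrt(-4 + 0*(0 + 1)))) = 2181*sqrt(5*(1 + sqrt(-4 + 0*1))) = 2181*sqrt(5*(1 + sqrt(-4 + 0))) = 2181*sqrt(5*(1 + sqrt(-4))) = 2181*sqrt(5*(1 + 2*I)) = 2181*sqrt(5 + 10*I)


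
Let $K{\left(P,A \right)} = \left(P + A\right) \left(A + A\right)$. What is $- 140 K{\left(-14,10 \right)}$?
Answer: $11200$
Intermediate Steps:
$K{\left(P,A \right)} = 2 A \left(A + P\right)$ ($K{\left(P,A \right)} = \left(A + P\right) 2 A = 2 A \left(A + P\right)$)
$- 140 K{\left(-14,10 \right)} = - 140 \cdot 2 \cdot 10 \left(10 - 14\right) = - 140 \cdot 2 \cdot 10 \left(-4\right) = \left(-140\right) \left(-80\right) = 11200$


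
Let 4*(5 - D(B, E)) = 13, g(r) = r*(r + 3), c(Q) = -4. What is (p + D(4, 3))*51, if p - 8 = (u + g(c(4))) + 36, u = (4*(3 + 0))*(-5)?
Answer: -2091/4 ≈ -522.75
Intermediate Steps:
g(r) = r*(3 + r)
u = -60 (u = (4*3)*(-5) = 12*(-5) = -60)
D(B, E) = 7/4 (D(B, E) = 5 - 1/4*13 = 5 - 13/4 = 7/4)
p = -12 (p = 8 + ((-60 - 4*(3 - 4)) + 36) = 8 + ((-60 - 4*(-1)) + 36) = 8 + ((-60 + 4) + 36) = 8 + (-56 + 36) = 8 - 20 = -12)
(p + D(4, 3))*51 = (-12 + 7/4)*51 = -41/4*51 = -2091/4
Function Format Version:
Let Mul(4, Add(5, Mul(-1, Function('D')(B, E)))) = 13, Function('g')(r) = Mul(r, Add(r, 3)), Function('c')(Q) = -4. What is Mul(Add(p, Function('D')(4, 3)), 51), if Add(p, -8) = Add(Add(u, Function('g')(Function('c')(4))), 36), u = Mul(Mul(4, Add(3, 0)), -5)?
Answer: Rational(-2091, 4) ≈ -522.75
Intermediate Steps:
Function('g')(r) = Mul(r, Add(3, r))
u = -60 (u = Mul(Mul(4, 3), -5) = Mul(12, -5) = -60)
Function('D')(B, E) = Rational(7, 4) (Function('D')(B, E) = Add(5, Mul(Rational(-1, 4), 13)) = Add(5, Rational(-13, 4)) = Rational(7, 4))
p = -12 (p = Add(8, Add(Add(-60, Mul(-4, Add(3, -4))), 36)) = Add(8, Add(Add(-60, Mul(-4, -1)), 36)) = Add(8, Add(Add(-60, 4), 36)) = Add(8, Add(-56, 36)) = Add(8, -20) = -12)
Mul(Add(p, Function('D')(4, 3)), 51) = Mul(Add(-12, Rational(7, 4)), 51) = Mul(Rational(-41, 4), 51) = Rational(-2091, 4)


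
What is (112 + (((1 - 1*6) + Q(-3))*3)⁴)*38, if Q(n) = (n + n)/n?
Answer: 253574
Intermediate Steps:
Q(n) = 2 (Q(n) = (2*n)/n = 2)
(112 + (((1 - 1*6) + Q(-3))*3)⁴)*38 = (112 + (((1 - 1*6) + 2)*3)⁴)*38 = (112 + (((1 - 6) + 2)*3)⁴)*38 = (112 + ((-5 + 2)*3)⁴)*38 = (112 + (-3*3)⁴)*38 = (112 + (-9)⁴)*38 = (112 + 6561)*38 = 6673*38 = 253574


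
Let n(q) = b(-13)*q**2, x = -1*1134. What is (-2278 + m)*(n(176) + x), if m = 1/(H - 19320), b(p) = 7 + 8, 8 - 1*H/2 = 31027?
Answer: -42951600419325/40679 ≈ -1.0559e+9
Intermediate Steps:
H = -62038 (H = 16 - 2*31027 = 16 - 62054 = -62038)
b(p) = 15
x = -1134
n(q) = 15*q**2
m = -1/81358 (m = 1/(-62038 - 19320) = 1/(-81358) = -1/81358 ≈ -1.2291e-5)
(-2278 + m)*(n(176) + x) = (-2278 - 1/81358)*(15*176**2 - 1134) = -185333525*(15*30976 - 1134)/81358 = -185333525*(464640 - 1134)/81358 = -185333525/81358*463506 = -42951600419325/40679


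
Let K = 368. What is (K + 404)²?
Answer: 595984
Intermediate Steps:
(K + 404)² = (368 + 404)² = 772² = 595984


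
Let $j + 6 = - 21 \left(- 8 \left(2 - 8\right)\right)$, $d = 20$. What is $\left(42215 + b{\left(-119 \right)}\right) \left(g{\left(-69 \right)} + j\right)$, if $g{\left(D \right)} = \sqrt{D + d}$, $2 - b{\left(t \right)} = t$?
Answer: $-42928704 + 296352 i \approx -4.2929 \cdot 10^{7} + 2.9635 \cdot 10^{5} i$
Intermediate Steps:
$b{\left(t \right)} = 2 - t$
$j = -1014$ ($j = -6 - 21 \left(- 8 \left(2 - 8\right)\right) = -6 - 21 \left(\left(-8\right) \left(-6\right)\right) = -6 - 1008 = -1014$)
$g{\left(D \right)} = \sqrt{20 + D}$ ($g{\left(D \right)} = \sqrt{D + 20} = \sqrt{20 + D}$)
$\left(42215 + b{\left(-119 \right)}\right) \left(g{\left(-69 \right)} + j\right) = \left(42215 + \left(2 - -119\right)\right) \left(\sqrt{20 - 69} - 1014\right) = \left(42215 + \left(2 + 119\right)\right) \left(\sqrt{-49} - 1014\right) = \left(42215 + 121\right) \left(7 i - 1014\right) = 42336 \left(-1014 + 7 i\right) = -42928704 + 296352 i$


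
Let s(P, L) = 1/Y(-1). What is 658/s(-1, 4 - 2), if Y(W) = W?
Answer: -658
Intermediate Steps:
s(P, L) = -1 (s(P, L) = 1/(-1) = -1)
658/s(-1, 4 - 2) = 658/(-1) = 658*(-1) = -658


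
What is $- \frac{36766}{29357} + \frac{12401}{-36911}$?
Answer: $- \frac{55520193}{34954717} \approx -1.5883$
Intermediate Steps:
$- \frac{36766}{29357} + \frac{12401}{-36911} = \left(-36766\right) \frac{1}{29357} + 12401 \left(- \frac{1}{36911}\right) = - \frac{1186}{947} - \frac{12401}{36911} = - \frac{55520193}{34954717}$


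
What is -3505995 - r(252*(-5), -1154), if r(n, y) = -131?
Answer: -3505864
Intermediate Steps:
-3505995 - r(252*(-5), -1154) = -3505995 - 1*(-131) = -3505995 + 131 = -3505864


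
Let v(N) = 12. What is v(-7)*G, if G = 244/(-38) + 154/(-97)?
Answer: -177120/1843 ≈ -96.104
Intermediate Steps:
G = -14760/1843 (G = 244*(-1/38) + 154*(-1/97) = -122/19 - 154/97 = -14760/1843 ≈ -8.0087)
v(-7)*G = 12*(-14760/1843) = -177120/1843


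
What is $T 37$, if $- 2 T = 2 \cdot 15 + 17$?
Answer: $- \frac{1739}{2} \approx -869.5$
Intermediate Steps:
$T = - \frac{47}{2}$ ($T = - \frac{2 \cdot 15 + 17}{2} = - \frac{30 + 17}{2} = \left(- \frac{1}{2}\right) 47 = - \frac{47}{2} \approx -23.5$)
$T 37 = \left(- \frac{47}{2}\right) 37 = - \frac{1739}{2}$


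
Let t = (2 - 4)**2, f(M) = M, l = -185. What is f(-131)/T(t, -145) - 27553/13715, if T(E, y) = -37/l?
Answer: -9010878/13715 ≈ -657.01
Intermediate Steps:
t = 4 (t = (-2)**2 = 4)
T(E, y) = 1/5 (T(E, y) = -37/(-185) = -37*(-1/185) = 1/5)
f(-131)/T(t, -145) - 27553/13715 = -131/1/5 - 27553/13715 = -131*5 - 27553*1/13715 = -655 - 27553/13715 = -9010878/13715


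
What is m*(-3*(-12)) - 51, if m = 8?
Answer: 237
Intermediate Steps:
m*(-3*(-12)) - 51 = 8*(-3*(-12)) - 51 = 8*36 - 51 = 288 - 51 = 237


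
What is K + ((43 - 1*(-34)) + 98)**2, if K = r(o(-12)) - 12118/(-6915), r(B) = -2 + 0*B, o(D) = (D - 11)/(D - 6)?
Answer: 211770163/6915 ≈ 30625.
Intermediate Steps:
o(D) = (-11 + D)/(-6 + D)
r(B) = -2 (r(B) = -2 + 0 = -2)
K = -1712/6915 (K = -2 - 12118/(-6915) = -2 - 12118*(-1/6915) = -2 + 12118/6915 = -1712/6915 ≈ -0.24758)
K + ((43 - 1*(-34)) + 98)**2 = -1712/6915 + ((43 - 1*(-34)) + 98)**2 = -1712/6915 + ((43 + 34) + 98)**2 = -1712/6915 + (77 + 98)**2 = -1712/6915 + 175**2 = -1712/6915 + 30625 = 211770163/6915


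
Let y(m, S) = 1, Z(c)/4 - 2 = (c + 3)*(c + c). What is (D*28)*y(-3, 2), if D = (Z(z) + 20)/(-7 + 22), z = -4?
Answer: 112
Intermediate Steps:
Z(c) = 8 + 8*c*(3 + c) (Z(c) = 8 + 4*((c + 3)*(c + c)) = 8 + 4*((3 + c)*(2*c)) = 8 + 4*(2*c*(3 + c)) = 8 + 8*c*(3 + c))
D = 4 (D = ((8 + 8*(-4)**2 + 24*(-4)) + 20)/(-7 + 22) = ((8 + 8*16 - 96) + 20)/15 = ((8 + 128 - 96) + 20)*(1/15) = (40 + 20)*(1/15) = 60*(1/15) = 4)
(D*28)*y(-3, 2) = (4*28)*1 = 112*1 = 112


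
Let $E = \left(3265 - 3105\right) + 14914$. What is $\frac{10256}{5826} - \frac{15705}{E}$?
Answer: $\frac{31550807}{43910562} \approx 0.71852$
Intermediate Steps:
$E = 15074$ ($E = 160 + 14914 = 15074$)
$\frac{10256}{5826} - \frac{15705}{E} = \frac{10256}{5826} - \frac{15705}{15074} = 10256 \cdot \frac{1}{5826} - \frac{15705}{15074} = \frac{5128}{2913} - \frac{15705}{15074} = \frac{31550807}{43910562}$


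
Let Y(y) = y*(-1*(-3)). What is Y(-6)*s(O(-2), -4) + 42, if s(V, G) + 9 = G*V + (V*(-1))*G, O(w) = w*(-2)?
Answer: 204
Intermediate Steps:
Y(y) = 3*y (Y(y) = y*3 = 3*y)
O(w) = -2*w
s(V, G) = -9 (s(V, G) = -9 + (G*V + (V*(-1))*G) = -9 + (G*V + (-V)*G) = -9 + (G*V - G*V) = -9 + 0 = -9)
Y(-6)*s(O(-2), -4) + 42 = (3*(-6))*(-9) + 42 = -18*(-9) + 42 = 162 + 42 = 204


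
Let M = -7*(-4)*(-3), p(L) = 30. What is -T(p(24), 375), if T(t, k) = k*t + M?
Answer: -11166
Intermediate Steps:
M = -84 (M = 28*(-3) = -84)
T(t, k) = -84 + k*t (T(t, k) = k*t - 84 = -84 + k*t)
-T(p(24), 375) = -(-84 + 375*30) = -(-84 + 11250) = -1*11166 = -11166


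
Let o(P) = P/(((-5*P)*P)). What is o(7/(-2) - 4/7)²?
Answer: 196/81225 ≈ 0.0024130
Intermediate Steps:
o(P) = -1/(5*P) (o(P) = P/((-5*P²)) = P*(-1/(5*P²)) = -1/(5*P))
o(7/(-2) - 4/7)² = (-1/(5*(7/(-2) - 4/7)))² = (-1/(5*(7*(-½) - 4*⅐)))² = (-1/(5*(-7/2 - 4/7)))² = (-1/(5*(-57/14)))² = (-⅕*(-14/57))² = (14/285)² = 196/81225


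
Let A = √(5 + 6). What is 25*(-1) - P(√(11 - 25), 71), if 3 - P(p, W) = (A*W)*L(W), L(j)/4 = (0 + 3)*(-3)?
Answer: -28 - 2556*√11 ≈ -8505.3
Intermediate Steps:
L(j) = -36 (L(j) = 4*((0 + 3)*(-3)) = 4*(3*(-3)) = 4*(-9) = -36)
A = √11 ≈ 3.3166
P(p, W) = 3 + 36*W*√11 (P(p, W) = 3 - √11*W*(-36) = 3 - W*√11*(-36) = 3 - (-36)*W*√11 = 3 + 36*W*√11)
25*(-1) - P(√(11 - 25), 71) = 25*(-1) - (3 + 36*71*√11) = -25 - (3 + 2556*√11) = -25 + (-3 - 2556*√11) = -28 - 2556*√11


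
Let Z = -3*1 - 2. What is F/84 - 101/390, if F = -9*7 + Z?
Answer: -2917/2730 ≈ -1.0685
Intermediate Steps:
Z = -5 (Z = -3 - 2 = -5)
F = -68 (F = -9*7 - 5 = -63 - 5 = -68)
F/84 - 101/390 = -68/84 - 101/390 = -68*1/84 - 101*1/390 = -17/21 - 101/390 = -2917/2730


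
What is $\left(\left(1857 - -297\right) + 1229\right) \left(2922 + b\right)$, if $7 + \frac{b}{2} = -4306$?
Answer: $-19296632$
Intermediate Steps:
$b = -8626$ ($b = -14 + 2 \left(-4306\right) = -14 - 8612 = -8626$)
$\left(\left(1857 - -297\right) + 1229\right) \left(2922 + b\right) = \left(\left(1857 - -297\right) + 1229\right) \left(2922 - 8626\right) = \left(\left(1857 + 297\right) + 1229\right) \left(-5704\right) = \left(2154 + 1229\right) \left(-5704\right) = 3383 \left(-5704\right) = -19296632$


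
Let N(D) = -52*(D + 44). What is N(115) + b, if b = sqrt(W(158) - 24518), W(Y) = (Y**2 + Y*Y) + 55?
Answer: -8268 + sqrt(25465) ≈ -8108.4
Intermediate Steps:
W(Y) = 55 + 2*Y**2 (W(Y) = (Y**2 + Y**2) + 55 = 2*Y**2 + 55 = 55 + 2*Y**2)
N(D) = -2288 - 52*D (N(D) = -52*(44 + D) = -2288 - 52*D)
b = sqrt(25465) (b = sqrt((55 + 2*158**2) - 24518) = sqrt((55 + 2*24964) - 24518) = sqrt((55 + 49928) - 24518) = sqrt(49983 - 24518) = sqrt(25465) ≈ 159.58)
N(115) + b = (-2288 - 52*115) + sqrt(25465) = (-2288 - 5980) + sqrt(25465) = -8268 + sqrt(25465)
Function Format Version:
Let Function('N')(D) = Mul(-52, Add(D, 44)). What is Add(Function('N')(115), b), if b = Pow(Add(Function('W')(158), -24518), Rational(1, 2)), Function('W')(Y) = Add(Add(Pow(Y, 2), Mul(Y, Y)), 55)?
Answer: Add(-8268, Pow(25465, Rational(1, 2))) ≈ -8108.4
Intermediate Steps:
Function('W')(Y) = Add(55, Mul(2, Pow(Y, 2))) (Function('W')(Y) = Add(Add(Pow(Y, 2), Pow(Y, 2)), 55) = Add(Mul(2, Pow(Y, 2)), 55) = Add(55, Mul(2, Pow(Y, 2))))
Function('N')(D) = Add(-2288, Mul(-52, D)) (Function('N')(D) = Mul(-52, Add(44, D)) = Add(-2288, Mul(-52, D)))
b = Pow(25465, Rational(1, 2)) (b = Pow(Add(Add(55, Mul(2, Pow(158, 2))), -24518), Rational(1, 2)) = Pow(Add(Add(55, Mul(2, 24964)), -24518), Rational(1, 2)) = Pow(Add(Add(55, 49928), -24518), Rational(1, 2)) = Pow(Add(49983, -24518), Rational(1, 2)) = Pow(25465, Rational(1, 2)) ≈ 159.58)
Add(Function('N')(115), b) = Add(Add(-2288, Mul(-52, 115)), Pow(25465, Rational(1, 2))) = Add(Add(-2288, -5980), Pow(25465, Rational(1, 2))) = Add(-8268, Pow(25465, Rational(1, 2)))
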